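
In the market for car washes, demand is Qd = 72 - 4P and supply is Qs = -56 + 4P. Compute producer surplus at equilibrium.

Producer surplus = 8

Equilibrium: 72 - 4P = -56 + 4P gives P* = 16, Q* = 8.
Supply starts at P = 14 (where Qs = 0).
PS = ½(16 − 14)(8) = 8.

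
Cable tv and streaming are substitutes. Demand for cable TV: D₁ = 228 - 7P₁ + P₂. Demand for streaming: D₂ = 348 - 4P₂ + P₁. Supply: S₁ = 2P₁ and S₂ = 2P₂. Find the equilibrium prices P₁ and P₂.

P₁ = 1716/53, P₂ = 3360/53

Market 1: 228 - 7P₁ + P₂ = 2P₁ → 9P₁ - P₂ = 228.
Market 2: 6P₂ - P₁ = 348.
Eliminating P₂: 6×(1) + 1×(2) gives 53P₁ = 1716, so P₁ = 1716/53.
Back-substitute into (2): P₂ = (348 + 1×1716/53) / 6 = 3360/53.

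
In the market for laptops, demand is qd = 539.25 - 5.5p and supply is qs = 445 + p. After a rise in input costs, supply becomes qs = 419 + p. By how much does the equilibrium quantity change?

Original equilibrium: p* = 14.5, q* = 459.5.
New equilibrium: 539.25 - 5.5p = 419 + p, so 120.25 = 6.5p and p' = 18.5; q' = 539.25 − 5.5(18.5) = 437.5.
Change in quantity: 437.5 − 459.5 = -22.

Δq = -22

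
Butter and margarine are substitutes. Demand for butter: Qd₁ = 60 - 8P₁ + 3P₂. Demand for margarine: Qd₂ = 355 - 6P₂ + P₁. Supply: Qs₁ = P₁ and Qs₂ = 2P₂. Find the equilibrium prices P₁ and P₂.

P₁ = 515/23, P₂ = 1085/23

Market 1: 60 - 8P₁ + 3P₂ = P₁ → 9P₁ - 3P₂ = 60.
Market 2: 8P₂ - P₁ = 355.
Eliminating P₂: 8×(1) + 3×(2) gives 69P₁ = 1545, so P₁ = 515/23.
Back-substitute into (2): P₂ = (355 + 1×515/23) / 8 = 1085/23.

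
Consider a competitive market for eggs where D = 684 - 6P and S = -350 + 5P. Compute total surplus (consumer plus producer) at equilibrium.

Equilibrium: 684 - 6P = -350 + 5P gives P* = 94, Q* = 120.
Demand choke price: P = 114; supply starts at P = 70.
CS = ½(114 − 94)(120) = 1200; PS = ½(94 − 70)(120) = 1440.

Total surplus = 2640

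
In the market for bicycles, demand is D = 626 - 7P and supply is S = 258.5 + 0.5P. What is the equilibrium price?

P* = 49

Set D = S: 626 - 7P = 258.5 + 0.5P.
367.5 = 7.5P, so P* = 49.
Q* = 626 − 7(49) = 283.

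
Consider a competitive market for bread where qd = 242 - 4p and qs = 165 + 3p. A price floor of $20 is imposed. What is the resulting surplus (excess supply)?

Surplus = 63

Equilibrium price would be p* = 11, so the floor at 20 binds.
At p = 20: qd = 162, qs = 225.
Surplus = 225 − 162 = 63.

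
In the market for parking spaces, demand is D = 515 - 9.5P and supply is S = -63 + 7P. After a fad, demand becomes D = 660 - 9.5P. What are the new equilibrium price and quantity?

P' = 482/11, Q' = 2681/11

Original equilibrium: P* = 1156/33, Q* = 6013/33.
New equilibrium: 660 - 9.5P = -63 + 7P, so 723 = 16.5P and P' = 482/11; Q' = 660 − 9.5(482/11) = 2681/11.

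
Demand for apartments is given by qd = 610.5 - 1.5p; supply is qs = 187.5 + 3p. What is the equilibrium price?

p* = 94

Set qd = qs: 610.5 - 1.5p = 187.5 + 3p.
423 = 4.5p, so p* = 94.
q* = 610.5 − 1.5(94) = 469.5.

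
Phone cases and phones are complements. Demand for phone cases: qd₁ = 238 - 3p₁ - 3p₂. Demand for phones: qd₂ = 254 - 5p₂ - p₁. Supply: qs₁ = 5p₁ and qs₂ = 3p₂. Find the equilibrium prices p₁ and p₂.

Market 1: 238 - 3p₁ - 3p₂ = 5p₁ → 8p₁ + 3p₂ = 238.
Market 2: 8p₂ + p₁ = 254.
Eliminating p₂: 8×(1) − 3×(2) gives 61p₁ = 1142, so p₁ = 1142/61.
Back-substitute into (2): p₂ = (254 − 1×1142/61) / 8 = 1794/61.

p₁ = 1142/61, p₂ = 1794/61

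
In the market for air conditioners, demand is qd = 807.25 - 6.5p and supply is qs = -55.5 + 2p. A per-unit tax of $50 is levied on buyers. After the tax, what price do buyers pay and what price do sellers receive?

Pre-tax equilibrium: p* = 101.5, q* = 147.5.
Tax on buyers shifts demand to qd = 807.25 − 6.5(p + 50) = 482.25 - 6.5p.
482.25 - 6.5p = -55.5 + 2p gives seller price ps = 2151/34; buyers pay pb = 2151/34 + 50 = 3851/34.
New quantity: q = 807.25 − 6.5(3851/34) = 2415/34.

Buyers pay 3851/34, sellers receive 2151/34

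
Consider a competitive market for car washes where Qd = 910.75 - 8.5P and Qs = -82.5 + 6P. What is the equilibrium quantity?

Q* = 328.5

Set Qd = Qs: 910.75 - 8.5P = -82.5 + 6P.
993.25 = 14.5P, so P* = 68.5.
Q* = 910.75 − 8.5(68.5) = 328.5.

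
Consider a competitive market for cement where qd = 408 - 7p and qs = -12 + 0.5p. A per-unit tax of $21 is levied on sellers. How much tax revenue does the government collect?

Pre-tax equilibrium: p* = 56, q* = 16.
Tax on sellers shifts supply to qs = -12 + 0.5(p − 21) = -22.5 + 0.5p.
408 - 7p = -22.5 + 0.5p gives buyer price pb = 57.4; sellers receive ps = 57.4 − 21 = 36.4.
New quantity: q = 408 − 7(57.4) = 6.2.
Revenue = 21 × 6.2 = 130.2.

Tax revenue = 130.2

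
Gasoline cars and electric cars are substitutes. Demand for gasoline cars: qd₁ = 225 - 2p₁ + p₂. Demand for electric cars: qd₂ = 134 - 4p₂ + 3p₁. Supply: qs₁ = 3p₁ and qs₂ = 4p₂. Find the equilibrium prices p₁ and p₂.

Market 1: 225 - 2p₁ + p₂ = 3p₁ → 5p₁ - p₂ = 225.
Market 2: 8p₂ - 3p₁ = 134.
Eliminating p₂: 8×(1) + 1×(2) gives 37p₁ = 1934, so p₁ = 1934/37.
Back-substitute into (2): p₂ = (134 + 3×1934/37) / 8 = 1345/37.

p₁ = 1934/37, p₂ = 1345/37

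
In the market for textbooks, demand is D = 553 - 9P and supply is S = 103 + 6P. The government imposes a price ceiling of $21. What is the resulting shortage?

Shortage = 135

Equilibrium price would be P* = 30, so the ceiling at 21 binds.
At P = 21: D = 553 − 9(21) = 364, S = 103 + 6(21) = 229.
Shortage = 364 − 229 = 135.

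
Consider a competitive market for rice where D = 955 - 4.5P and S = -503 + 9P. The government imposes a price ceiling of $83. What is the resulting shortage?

Equilibrium price would be P* = 108, so the ceiling at 83 binds.
At P = 83: D = 955 − 4.5(83) = 581.5, S = -503 + 9(83) = 244.
Shortage = 581.5 − 244 = 337.5.

Shortage = 337.5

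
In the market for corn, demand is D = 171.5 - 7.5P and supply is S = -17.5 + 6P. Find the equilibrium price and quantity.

P* = 14, Q* = 66.5

Set D = S: 171.5 - 7.5P = -17.5 + 6P.
189 = 13.5P, so P* = 14.
Q* = 171.5 − 7.5(14) = 66.5.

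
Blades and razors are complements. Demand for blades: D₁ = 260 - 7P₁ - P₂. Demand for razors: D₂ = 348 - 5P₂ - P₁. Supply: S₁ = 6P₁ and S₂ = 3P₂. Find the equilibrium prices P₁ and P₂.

Market 1: 260 - 7P₁ - P₂ = 6P₁ → 13P₁ + P₂ = 260.
Market 2: 8P₂ + P₁ = 348.
Eliminating P₂: 8×(1) − 1×(2) gives 103P₁ = 1732, so P₁ = 1732/103.
Back-substitute into (2): P₂ = (348 − 1×1732/103) / 8 = 4264/103.

P₁ = 1732/103, P₂ = 4264/103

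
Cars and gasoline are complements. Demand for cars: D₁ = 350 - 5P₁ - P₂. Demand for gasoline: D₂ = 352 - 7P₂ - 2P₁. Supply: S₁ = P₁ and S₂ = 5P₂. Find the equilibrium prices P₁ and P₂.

P₁ = 1924/35, P₂ = 706/35

Market 1: 350 - 5P₁ - P₂ = P₁ → 6P₁ + P₂ = 350.
Market 2: 12P₂ + 2P₁ = 352.
Eliminating P₂: 12×(1) − 1×(2) gives 70P₁ = 3848, so P₁ = 1924/35.
Back-substitute into (2): P₂ = (352 − 2×1924/35) / 12 = 706/35.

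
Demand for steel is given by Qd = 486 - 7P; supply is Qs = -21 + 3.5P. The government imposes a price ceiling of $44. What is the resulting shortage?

Shortage = 45

Equilibrium price would be P* = 338/7, so the ceiling at 44 binds.
At P = 44: Qd = 486 − 7(44) = 178, Qs = -21 + 3.5(44) = 133.
Shortage = 178 − 133 = 45.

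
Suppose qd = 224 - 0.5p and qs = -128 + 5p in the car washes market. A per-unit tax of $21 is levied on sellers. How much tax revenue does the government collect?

Pre-tax equilibrium: p* = 64, q* = 192.
Tax on sellers shifts supply to qs = -128 + 5(p − 21) = -233 + 5p.
224 - 0.5p = -233 + 5p gives buyer price pb = 914/11; sellers receive ps = 914/11 − 21 = 683/11.
New quantity: q = 224 − 0.5(914/11) = 2007/11.
Revenue = 21 × 2007/11 = 42147/11.

Tax revenue = 42147/11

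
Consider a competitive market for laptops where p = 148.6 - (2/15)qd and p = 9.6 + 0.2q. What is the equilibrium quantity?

Set the two price expressions equal: 148.6 - (2/15)q = 9.6 + 0.2q.
139 = (1/3)q, so q* = 417.
p* = 148.6 − (2/15)(417) = 93.

q* = 417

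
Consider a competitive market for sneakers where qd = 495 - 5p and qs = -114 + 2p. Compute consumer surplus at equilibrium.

Equilibrium: 495 - 5p = -114 + 2p gives p* = 87, q* = 60.
Demand choke price (qd = 0): p = 99.
CS = ½(99 − 87)(60) = 360.

Consumer surplus = 360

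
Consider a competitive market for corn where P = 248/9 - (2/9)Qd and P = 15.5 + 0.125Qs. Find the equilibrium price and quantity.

Set the two price expressions equal: 248/9 - (2/9)Q = 15.5 + 0.125Q.
217/18 = (25/72)Q, so Q* = 34.72.
P* = 248/9 − (2/9)(34.72) = 19.84.

P* = 19.84, Q* = 34.72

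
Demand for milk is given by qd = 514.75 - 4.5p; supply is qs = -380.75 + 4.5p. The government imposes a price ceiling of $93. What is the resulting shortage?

Equilibrium price would be p* = 99.5, so the ceiling at 93 binds.
At p = 93: qd = 514.75 − 4.5(93) = 96.25, qs = -380.75 + 4.5(93) = 37.75.
Shortage = 96.25 − 37.75 = 58.5.

Shortage = 58.5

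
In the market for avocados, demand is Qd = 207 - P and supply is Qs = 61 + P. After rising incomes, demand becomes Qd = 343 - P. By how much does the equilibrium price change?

ΔP = 68

Original equilibrium: P* = 73, Q* = 134.
New equilibrium: 343 - P = 61 + P, so 282 = 2P and P' = 141; Q' = 343 − 1(141) = 202.
Change in price: 141 − 73 = 68.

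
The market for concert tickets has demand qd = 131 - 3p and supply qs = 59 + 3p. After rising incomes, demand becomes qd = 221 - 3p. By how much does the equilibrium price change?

Original equilibrium: p* = 12, q* = 95.
New equilibrium: 221 - 3p = 59 + 3p, so 162 = 6p and p' = 27; q' = 221 − 3(27) = 140.
Change in price: 27 − 12 = 15.

Δp = 15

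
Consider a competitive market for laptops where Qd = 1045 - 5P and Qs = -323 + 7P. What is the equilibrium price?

P* = 114

Set Qd = Qs: 1045 - 5P = -323 + 7P.
1368 = 12P, so P* = 114.
Q* = 1045 − 5(114) = 475.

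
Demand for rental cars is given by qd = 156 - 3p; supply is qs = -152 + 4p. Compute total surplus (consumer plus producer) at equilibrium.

Total surplus = 168

Equilibrium: 156 - 3p = -152 + 4p gives p* = 44, q* = 24.
Demand choke price: p = 52; supply starts at p = 38.
CS = ½(52 − 44)(24) = 96; PS = ½(44 − 38)(24) = 72.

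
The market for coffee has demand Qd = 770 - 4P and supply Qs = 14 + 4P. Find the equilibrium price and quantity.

P* = 94.5, Q* = 392

Set Qd = Qs: 770 - 4P = 14 + 4P.
756 = 8P, so P* = 94.5.
Q* = 770 − 4(94.5) = 392.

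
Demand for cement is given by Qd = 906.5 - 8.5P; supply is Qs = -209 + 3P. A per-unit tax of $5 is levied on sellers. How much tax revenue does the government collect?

Pre-tax equilibrium: P* = 97, Q* = 82.
Tax on sellers shifts supply to Qs = -209 + 3(P − 5) = -224 + 3P.
906.5 - 8.5P = -224 + 3P gives buyer price Pb = 2261/23; sellers receive Ps = 2261/23 − 5 = 2146/23.
New quantity: Q = 906.5 − 8.5(2261/23) = 1631/23.
Revenue = 5 × 1631/23 = 8155/23.

Tax revenue = 8155/23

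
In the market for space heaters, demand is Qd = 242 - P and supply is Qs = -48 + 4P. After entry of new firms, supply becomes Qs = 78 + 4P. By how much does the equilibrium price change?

ΔP = -25.2

Original equilibrium: P* = 58, Q* = 184.
New equilibrium: 242 - P = 78 + 4P, so 164 = 5P and P' = 32.8; Q' = 242 − 1(32.8) = 209.2.
Change in price: 32.8 − 58 = -25.2.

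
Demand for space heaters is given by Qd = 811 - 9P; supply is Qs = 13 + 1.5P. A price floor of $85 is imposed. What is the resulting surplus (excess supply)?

Surplus = 94.5

Equilibrium price would be P* = 76, so the floor at 85 binds.
At P = 85: Qd = 46, Qs = 140.5.
Surplus = 140.5 − 46 = 94.5.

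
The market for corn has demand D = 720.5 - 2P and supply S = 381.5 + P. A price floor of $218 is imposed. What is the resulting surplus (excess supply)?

Surplus = 315

Equilibrium price would be P* = 113, so the floor at 218 binds.
At P = 218: D = 284.5, S = 599.5.
Surplus = 599.5 − 284.5 = 315.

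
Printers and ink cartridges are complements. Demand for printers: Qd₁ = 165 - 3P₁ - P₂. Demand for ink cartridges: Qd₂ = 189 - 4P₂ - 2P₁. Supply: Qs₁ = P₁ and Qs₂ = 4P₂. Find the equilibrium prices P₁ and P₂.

Market 1: 165 - 3P₁ - P₂ = P₁ → 4P₁ + P₂ = 165.
Market 2: 8P₂ + 2P₁ = 189.
Eliminating P₂: 8×(1) − 1×(2) gives 30P₁ = 1131, so P₁ = 37.7.
Back-substitute into (2): P₂ = (189 − 2×37.7) / 8 = 14.2.

P₁ = 37.7, P₂ = 14.2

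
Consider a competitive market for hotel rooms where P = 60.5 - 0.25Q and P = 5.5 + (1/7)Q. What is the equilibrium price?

P* = 25.5

Set the two price expressions equal: 60.5 - 0.25Q = 5.5 + (1/7)Q.
55 = (11/28)Q, so Q* = 140.
P* = 60.5 − (0.25)(140) = 25.5.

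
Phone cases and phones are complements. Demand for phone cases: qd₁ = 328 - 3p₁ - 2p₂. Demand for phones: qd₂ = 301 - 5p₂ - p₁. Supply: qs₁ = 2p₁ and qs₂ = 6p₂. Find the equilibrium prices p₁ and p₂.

Market 1: 328 - 3p₁ - 2p₂ = 2p₁ → 5p₁ + 2p₂ = 328.
Market 2: 11p₂ + p₁ = 301.
Eliminating p₂: 11×(1) − 2×(2) gives 53p₁ = 3006, so p₁ = 3006/53.
Back-substitute into (2): p₂ = (301 − 1×3006/53) / 11 = 1177/53.

p₁ = 3006/53, p₂ = 1177/53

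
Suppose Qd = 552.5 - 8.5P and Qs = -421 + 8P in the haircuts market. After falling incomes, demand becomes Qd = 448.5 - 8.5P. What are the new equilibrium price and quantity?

P' = 1739/33, Q' = 19/33

Original equilibrium: P* = 59, Q* = 51.
New equilibrium: 448.5 - 8.5P = -421 + 8P, so 869.5 = 16.5P and P' = 1739/33; Q' = 448.5 − 8.5(1739/33) = 19/33.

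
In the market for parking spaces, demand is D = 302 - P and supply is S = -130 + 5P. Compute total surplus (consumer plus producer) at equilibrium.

Total surplus = 31740

Equilibrium: 302 - P = -130 + 5P gives P* = 72, Q* = 230.
Demand choke price: P = 302; supply starts at P = 26.
CS = ½(302 − 72)(230) = 26450; PS = ½(72 − 26)(230) = 5290.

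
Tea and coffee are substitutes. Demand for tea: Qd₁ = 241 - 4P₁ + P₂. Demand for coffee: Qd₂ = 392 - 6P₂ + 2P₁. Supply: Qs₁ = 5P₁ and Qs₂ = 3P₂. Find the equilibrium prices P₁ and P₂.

Market 1: 241 - 4P₁ + P₂ = 5P₁ → 9P₁ - P₂ = 241.
Market 2: 9P₂ - 2P₁ = 392.
Eliminating P₂: 9×(1) + 1×(2) gives 79P₁ = 2561, so P₁ = 2561/79.
Back-substitute into (2): P₂ = (392 + 2×2561/79) / 9 = 4010/79.

P₁ = 2561/79, P₂ = 4010/79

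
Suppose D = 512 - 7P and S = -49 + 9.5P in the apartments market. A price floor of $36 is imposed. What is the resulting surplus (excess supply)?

Equilibrium price would be P* = 34, so the floor at 36 binds.
At P = 36: D = 260, S = 293.
Surplus = 293 − 260 = 33.

Surplus = 33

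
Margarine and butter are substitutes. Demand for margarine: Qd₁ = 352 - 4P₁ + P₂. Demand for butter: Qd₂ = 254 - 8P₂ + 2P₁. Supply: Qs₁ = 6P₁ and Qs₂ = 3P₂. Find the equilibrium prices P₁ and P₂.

Market 1: 352 - 4P₁ + P₂ = 6P₁ → 10P₁ - P₂ = 352.
Market 2: 11P₂ - 2P₁ = 254.
Eliminating P₂: 11×(1) + 1×(2) gives 108P₁ = 4126, so P₁ = 2063/54.
Back-substitute into (2): P₂ = (254 + 2×2063/54) / 11 = 811/27.

P₁ = 2063/54, P₂ = 811/27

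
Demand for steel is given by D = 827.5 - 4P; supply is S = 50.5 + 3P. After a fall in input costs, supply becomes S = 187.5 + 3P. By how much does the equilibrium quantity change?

ΔQ = 548/7

Original equilibrium: P* = 111, Q* = 383.5.
New equilibrium: 827.5 - 4P = 187.5 + 3P, so 640 = 7P and P' = 640/7; Q' = 827.5 − 4(640/7) = 6465/14.
Change in quantity: 6465/14 − 383.5 = 548/7.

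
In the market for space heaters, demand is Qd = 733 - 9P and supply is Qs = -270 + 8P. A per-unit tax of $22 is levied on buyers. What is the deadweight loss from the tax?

Pre-tax equilibrium: P* = 59, Q* = 202.
Tax on buyers shifts demand to Qd = 733 − 9(P + 22) = 535 - 9P.
535 - 9P = -270 + 8P gives seller price Ps = 805/17; buyers pay Pb = 805/17 + 22 = 1179/17.
New quantity: Q = 733 − 9(1179/17) = 1850/17.
DWL = ½ × 22 × (202 − 1850/17) = 17424/17.

Deadweight loss = 17424/17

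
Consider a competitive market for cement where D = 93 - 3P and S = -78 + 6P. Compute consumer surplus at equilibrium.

Equilibrium: 93 - 3P = -78 + 6P gives P* = 19, Q* = 36.
Demand choke price (D = 0): P = 31.
CS = ½(31 − 19)(36) = 216.

Consumer surplus = 216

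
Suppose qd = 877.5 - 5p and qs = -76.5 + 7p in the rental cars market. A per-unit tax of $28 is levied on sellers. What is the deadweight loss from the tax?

Deadweight loss = 3430/3

Pre-tax equilibrium: p* = 79.5, q* = 480.
Tax on sellers shifts supply to qs = -76.5 + 7(p − 28) = -272.5 + 7p.
877.5 - 5p = -272.5 + 7p gives buyer price pb = 575/6; sellers receive ps = 575/6 − 28 = 407/6.
New quantity: q = 877.5 − 5(575/6) = 1195/3.
DWL = ½ × 28 × (480 − 1195/3) = 3430/3.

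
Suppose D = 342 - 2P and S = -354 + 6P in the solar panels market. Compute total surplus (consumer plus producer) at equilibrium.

Total surplus = 9408

Equilibrium: 342 - 2P = -354 + 6P gives P* = 87, Q* = 168.
Demand choke price: P = 171; supply starts at P = 59.
CS = ½(171 − 87)(168) = 7056; PS = ½(87 − 59)(168) = 2352.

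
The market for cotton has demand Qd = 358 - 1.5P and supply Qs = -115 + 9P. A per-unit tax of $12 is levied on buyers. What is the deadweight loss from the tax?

Deadweight loss = 648/7

Pre-tax equilibrium: P* = 946/21, Q* = 2033/7.
Tax on buyers shifts demand to Qd = 358 − 1.5(P + 12) = 340 - 1.5P.
340 - 1.5P = -115 + 9P gives seller price Ps = 130/3; buyers pay Pb = 130/3 + 12 = 166/3.
New quantity: Q = 358 − 1.5(166/3) = 275.
DWL = ½ × 12 × (2033/7 − 275) = 648/7.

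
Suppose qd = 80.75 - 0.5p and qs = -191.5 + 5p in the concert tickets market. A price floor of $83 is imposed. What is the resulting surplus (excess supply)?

Surplus = 184.25

Equilibrium price would be p* = 49.5, so the floor at 83 binds.
At p = 83: qd = 39.25, qs = 223.5.
Surplus = 223.5 − 39.25 = 184.25.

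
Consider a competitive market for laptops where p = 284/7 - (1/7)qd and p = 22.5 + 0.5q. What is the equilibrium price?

Set the two price expressions equal: 284/7 - (1/7)q = 22.5 + 0.5q.
253/14 = (9/14)q, so q* = 253/9.
p* = 284/7 − (1/7)(253/9) = 329/9.

p* = 329/9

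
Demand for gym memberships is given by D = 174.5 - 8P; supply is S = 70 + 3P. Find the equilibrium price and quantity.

P* = 9.5, Q* = 98.5

Set D = S: 174.5 - 8P = 70 + 3P.
104.5 = 11P, so P* = 9.5.
Q* = 174.5 − 8(9.5) = 98.5.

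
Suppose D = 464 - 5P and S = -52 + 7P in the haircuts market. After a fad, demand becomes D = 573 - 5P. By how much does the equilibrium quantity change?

Original equilibrium: P* = 43, Q* = 249.
New equilibrium: 573 - 5P = -52 + 7P, so 625 = 12P and P' = 625/12; Q' = 573 − 5(625/12) = 3751/12.
Change in quantity: 3751/12 − 249 = 763/12.

ΔQ = 763/12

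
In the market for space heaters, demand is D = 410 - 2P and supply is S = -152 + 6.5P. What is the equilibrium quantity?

Q* = 4722/17

Set D = S: 410 - 2P = -152 + 6.5P.
562 = 8.5P, so P* = 1124/17.
Q* = 410 − 2(1124/17) = 4722/17.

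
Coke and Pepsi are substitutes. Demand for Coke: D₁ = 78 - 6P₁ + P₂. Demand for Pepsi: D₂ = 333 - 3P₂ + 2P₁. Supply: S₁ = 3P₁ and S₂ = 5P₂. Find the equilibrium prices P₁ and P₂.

P₁ = 957/70, P₂ = 3153/70

Market 1: 78 - 6P₁ + P₂ = 3P₁ → 9P₁ - P₂ = 78.
Market 2: 8P₂ - 2P₁ = 333.
Eliminating P₂: 8×(1) + 1×(2) gives 70P₁ = 957, so P₁ = 957/70.
Back-substitute into (2): P₂ = (333 + 2×957/70) / 8 = 3153/70.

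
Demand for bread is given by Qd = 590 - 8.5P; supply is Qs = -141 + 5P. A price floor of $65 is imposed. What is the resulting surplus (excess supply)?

Equilibrium price would be P* = 1462/27, so the floor at 65 binds.
At P = 65: Qd = 37.5, Qs = 184.
Surplus = 184 − 37.5 = 146.5.

Surplus = 146.5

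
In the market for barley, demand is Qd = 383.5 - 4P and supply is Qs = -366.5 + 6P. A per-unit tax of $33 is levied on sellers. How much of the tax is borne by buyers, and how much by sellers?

Buyers bear $19.8, sellers bear $13.2

Pre-tax equilibrium: P* = 75, Q* = 83.5.
Tax on sellers shifts supply to Qs = -366.5 + 6(P − 33) = -564.5 + 6P.
383.5 - 4P = -564.5 + 6P gives buyer price Pb = 94.8; sellers receive Ps = 94.8 − 33 = 61.8.
New quantity: Q = 383.5 − 4(94.8) = 4.3.
Buyer burden = 94.8 − 75 = 19.8; seller burden = 75 − 61.8 = 13.2.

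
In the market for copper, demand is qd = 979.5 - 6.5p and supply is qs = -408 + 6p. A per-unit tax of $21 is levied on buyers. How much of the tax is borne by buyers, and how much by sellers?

Pre-tax equilibrium: p* = 111, q* = 258.
Tax on buyers shifts demand to qd = 979.5 − 6.5(p + 21) = 843 - 6.5p.
843 - 6.5p = -408 + 6p gives seller price ps = 100.08; buyers pay pb = 100.08 + 21 = 121.08.
New quantity: q = 979.5 − 6.5(121.08) = 192.48.
Buyer burden = 121.08 − 111 = 10.08; seller burden = 111 − 100.08 = 10.92.

Buyers bear $10.08, sellers bear $10.92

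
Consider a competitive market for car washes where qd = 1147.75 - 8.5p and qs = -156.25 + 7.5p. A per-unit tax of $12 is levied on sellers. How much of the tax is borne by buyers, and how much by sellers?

Buyers bear $5.625, sellers bear $6.375

Pre-tax equilibrium: p* = 81.5, q* = 455.
Tax on sellers shifts supply to qs = -156.25 + 7.5(p − 12) = -246.25 + 7.5p.
1147.75 - 8.5p = -246.25 + 7.5p gives buyer price pb = 87.125; sellers receive ps = 87.125 − 12 = 75.125.
New quantity: q = 1147.75 − 8.5(87.125) = 407.1875.
Buyer burden = 87.125 − 81.5 = 5.625; seller burden = 81.5 − 75.125 = 6.375.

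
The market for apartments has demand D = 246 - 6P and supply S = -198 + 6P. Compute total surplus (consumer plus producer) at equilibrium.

Equilibrium: 246 - 6P = -198 + 6P gives P* = 37, Q* = 24.
Demand choke price: P = 41; supply starts at P = 33.
CS = ½(41 − 37)(24) = 48; PS = ½(37 − 33)(24) = 48.

Total surplus = 96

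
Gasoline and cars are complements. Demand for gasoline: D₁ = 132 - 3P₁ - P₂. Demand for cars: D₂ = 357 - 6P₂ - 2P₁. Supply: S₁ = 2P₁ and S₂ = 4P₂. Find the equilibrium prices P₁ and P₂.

P₁ = 20.0625, P₂ = 31.6875

Market 1: 132 - 3P₁ - P₂ = 2P₁ → 5P₁ + P₂ = 132.
Market 2: 10P₂ + 2P₁ = 357.
Eliminating P₂: 10×(1) − 1×(2) gives 48P₁ = 963, so P₁ = 20.0625.
Back-substitute into (2): P₂ = (357 − 2×20.0625) / 10 = 31.6875.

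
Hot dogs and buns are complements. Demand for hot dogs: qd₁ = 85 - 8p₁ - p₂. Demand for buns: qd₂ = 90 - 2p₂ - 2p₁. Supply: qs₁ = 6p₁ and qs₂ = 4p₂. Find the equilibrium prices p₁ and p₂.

p₁ = 210/41, p₂ = 545/41

Market 1: 85 - 8p₁ - p₂ = 6p₁ → 14p₁ + p₂ = 85.
Market 2: 6p₂ + 2p₁ = 90.
Eliminating p₂: 6×(1) − 1×(2) gives 82p₁ = 420, so p₁ = 210/41.
Back-substitute into (2): p₂ = (90 − 2×210/41) / 6 = 545/41.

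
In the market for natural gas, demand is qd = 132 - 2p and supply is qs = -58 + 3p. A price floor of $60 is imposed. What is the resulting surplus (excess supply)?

Surplus = 110

Equilibrium price would be p* = 38, so the floor at 60 binds.
At p = 60: qd = 12, qs = 122.
Surplus = 122 − 12 = 110.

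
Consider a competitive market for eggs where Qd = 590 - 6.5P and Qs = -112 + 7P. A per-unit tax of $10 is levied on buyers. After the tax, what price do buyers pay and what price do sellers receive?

Pre-tax equilibrium: P* = 52, Q* = 252.
Tax on buyers shifts demand to Qd = 590 − 6.5(P + 10) = 525 - 6.5P.
525 - 6.5P = -112 + 7P gives seller price Ps = 1274/27; buyers pay Pb = 1274/27 + 10 = 1544/27.
New quantity: Q = 590 − 6.5(1544/27) = 5894/27.

Buyers pay 1544/27, sellers receive 1274/27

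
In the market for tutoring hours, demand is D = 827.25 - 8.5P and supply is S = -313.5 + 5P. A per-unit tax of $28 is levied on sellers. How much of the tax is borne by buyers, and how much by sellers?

Pre-tax equilibrium: P* = 84.5, Q* = 109.
Tax on sellers shifts supply to S = -313.5 + 5(P − 28) = -453.5 + 5P.
827.25 - 8.5P = -453.5 + 5P gives buyer price Pb = 5123/54; sellers receive Ps = 5123/54 − 28 = 3611/54.
New quantity: Q = 827.25 − 8.5(5123/54) = 563/27.
Buyer burden = 5123/54 − 84.5 = 280/27; seller burden = 84.5 − 3611/54 = 476/27.

Buyers bear 280/27, sellers bear 476/27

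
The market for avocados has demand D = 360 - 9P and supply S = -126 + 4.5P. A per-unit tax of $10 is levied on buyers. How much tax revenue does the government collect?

Tax revenue = 60

Pre-tax equilibrium: P* = 36, Q* = 36.
Tax on buyers shifts demand to D = 360 − 9(P + 10) = 270 - 9P.
270 - 9P = -126 + 4.5P gives seller price Ps = 88/3; buyers pay Pb = 88/3 + 10 = 118/3.
New quantity: Q = 360 − 9(118/3) = 6.
Revenue = 10 × 6 = 60.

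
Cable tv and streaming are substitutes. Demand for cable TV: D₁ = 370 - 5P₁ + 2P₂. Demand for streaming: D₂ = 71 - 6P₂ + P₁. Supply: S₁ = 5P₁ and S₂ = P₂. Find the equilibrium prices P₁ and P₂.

P₁ = 683/17, P₂ = 270/17

Market 1: 370 - 5P₁ + 2P₂ = 5P₁ → 10P₁ - 2P₂ = 370.
Market 2: 7P₂ - P₁ = 71.
Eliminating P₂: 7×(1) + 2×(2) gives 68P₁ = 2732, so P₁ = 683/17.
Back-substitute into (2): P₂ = (71 + 1×683/17) / 7 = 270/17.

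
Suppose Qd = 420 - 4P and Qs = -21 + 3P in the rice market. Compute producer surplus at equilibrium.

Producer surplus = 4704

Equilibrium: 420 - 4P = -21 + 3P gives P* = 63, Q* = 168.
Supply starts at P = 7 (where Qs = 0).
PS = ½(63 − 7)(168) = 4704.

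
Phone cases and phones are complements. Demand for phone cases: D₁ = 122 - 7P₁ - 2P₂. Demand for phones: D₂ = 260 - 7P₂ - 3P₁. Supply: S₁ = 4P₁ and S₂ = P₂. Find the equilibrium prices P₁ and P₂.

Market 1: 122 - 7P₁ - 2P₂ = 4P₁ → 11P₁ + 2P₂ = 122.
Market 2: 8P₂ + 3P₁ = 260.
Eliminating P₂: 8×(1) − 2×(2) gives 82P₁ = 456, so P₁ = 228/41.
Back-substitute into (2): P₂ = (260 − 3×228/41) / 8 = 1247/41.

P₁ = 228/41, P₂ = 1247/41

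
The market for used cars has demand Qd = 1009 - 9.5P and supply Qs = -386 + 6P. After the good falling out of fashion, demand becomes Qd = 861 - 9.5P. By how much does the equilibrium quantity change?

Original equilibrium: P* = 90, Q* = 154.
New equilibrium: 861 - 9.5P = -386 + 6P, so 1247 = 15.5P and P' = 2494/31; Q' = 861 − 9.5(2494/31) = 2998/31.
Change in quantity: 2998/31 − 154 = -1776/31.

ΔQ = -1776/31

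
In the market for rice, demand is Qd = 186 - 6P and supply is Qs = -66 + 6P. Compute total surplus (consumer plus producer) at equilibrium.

Equilibrium: 186 - 6P = -66 + 6P gives P* = 21, Q* = 60.
Demand choke price: P = 31; supply starts at P = 11.
CS = ½(31 − 21)(60) = 300; PS = ½(21 − 11)(60) = 300.

Total surplus = 600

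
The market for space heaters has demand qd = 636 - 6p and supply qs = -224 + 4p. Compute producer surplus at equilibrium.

Equilibrium: 636 - 6p = -224 + 4p gives p* = 86, q* = 120.
Supply starts at p = 56 (where qs = 0).
PS = ½(86 − 56)(120) = 1800.

Producer surplus = 1800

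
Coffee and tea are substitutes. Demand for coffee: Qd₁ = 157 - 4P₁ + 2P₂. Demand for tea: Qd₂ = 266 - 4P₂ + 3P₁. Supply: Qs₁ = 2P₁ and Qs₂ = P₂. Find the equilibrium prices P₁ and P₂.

P₁ = 54.875, P₂ = 86.125

Market 1: 157 - 4P₁ + 2P₂ = 2P₁ → 6P₁ - 2P₂ = 157.
Market 2: 5P₂ - 3P₁ = 266.
Eliminating P₂: 5×(1) + 2×(2) gives 24P₁ = 1317, so P₁ = 54.875.
Back-substitute into (2): P₂ = (266 + 3×54.875) / 5 = 86.125.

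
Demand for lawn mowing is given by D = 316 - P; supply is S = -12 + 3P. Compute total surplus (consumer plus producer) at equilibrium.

Total surplus = 36504

Equilibrium: 316 - P = -12 + 3P gives P* = 82, Q* = 234.
Demand choke price: P = 316; supply starts at P = 4.
CS = ½(316 − 82)(234) = 27378; PS = ½(82 − 4)(234) = 9126.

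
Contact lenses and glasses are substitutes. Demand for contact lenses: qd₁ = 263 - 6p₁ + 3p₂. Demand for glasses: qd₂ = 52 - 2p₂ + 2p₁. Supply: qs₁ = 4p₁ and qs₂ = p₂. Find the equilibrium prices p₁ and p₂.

Market 1: 263 - 6p₁ + 3p₂ = 4p₁ → 10p₁ - 3p₂ = 263.
Market 2: 3p₂ - 2p₁ = 52.
Eliminating p₂: 3×(1) + 3×(2) gives 24p₁ = 945, so p₁ = 39.375.
Back-substitute into (2): p₂ = (52 + 2×39.375) / 3 = 523/12.

p₁ = 39.375, p₂ = 523/12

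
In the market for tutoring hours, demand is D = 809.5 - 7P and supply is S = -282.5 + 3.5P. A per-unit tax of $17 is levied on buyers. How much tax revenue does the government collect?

Tax revenue = 4267/6

Pre-tax equilibrium: P* = 104, Q* = 81.5.
Tax on buyers shifts demand to D = 809.5 − 7(P + 17) = 690.5 - 7P.
690.5 - 7P = -282.5 + 3.5P gives seller price Ps = 278/3; buyers pay Pb = 278/3 + 17 = 329/3.
New quantity: Q = 809.5 − 7(329/3) = 251/6.
Revenue = 17 × 251/6 = 4267/6.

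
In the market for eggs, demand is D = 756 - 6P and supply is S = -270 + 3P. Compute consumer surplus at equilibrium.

Consumer surplus = 432

Equilibrium: 756 - 6P = -270 + 3P gives P* = 114, Q* = 72.
Demand choke price (D = 0): P = 126.
CS = ½(126 − 114)(72) = 432.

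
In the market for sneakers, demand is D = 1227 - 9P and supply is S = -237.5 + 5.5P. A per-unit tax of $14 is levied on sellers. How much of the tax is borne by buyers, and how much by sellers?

Buyers bear 154/29, sellers bear 252/29

Pre-tax equilibrium: P* = 101, Q* = 318.
Tax on sellers shifts supply to S = -237.5 + 5.5(P − 14) = -314.5 + 5.5P.
1227 - 9P = -314.5 + 5.5P gives buyer price Pb = 3083/29; sellers receive Ps = 3083/29 − 14 = 2677/29.
New quantity: Q = 1227 − 9(3083/29) = 7836/29.
Buyer burden = 3083/29 − 101 = 154/29; seller burden = 101 − 2677/29 = 252/29.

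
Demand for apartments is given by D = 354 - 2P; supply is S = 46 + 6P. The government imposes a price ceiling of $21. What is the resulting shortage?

Equilibrium price would be P* = 38.5, so the ceiling at 21 binds.
At P = 21: D = 354 − 2(21) = 312, S = 46 + 6(21) = 172.
Shortage = 312 − 172 = 140.

Shortage = 140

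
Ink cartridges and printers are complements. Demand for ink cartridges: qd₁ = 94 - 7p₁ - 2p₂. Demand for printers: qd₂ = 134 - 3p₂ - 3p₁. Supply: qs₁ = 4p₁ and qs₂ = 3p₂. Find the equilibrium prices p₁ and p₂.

Market 1: 94 - 7p₁ - 2p₂ = 4p₁ → 11p₁ + 2p₂ = 94.
Market 2: 6p₂ + 3p₁ = 134.
Eliminating p₂: 6×(1) − 2×(2) gives 60p₁ = 296, so p₁ = 74/15.
Back-substitute into (2): p₂ = (134 − 3×74/15) / 6 = 298/15.

p₁ = 74/15, p₂ = 298/15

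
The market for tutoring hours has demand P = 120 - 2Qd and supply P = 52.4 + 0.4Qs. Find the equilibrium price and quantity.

P* = 191/3, Q* = 169/6

Set the two price expressions equal: 120 - 2Q = 52.4 + 0.4Q.
67.6 = 2.4Q, so Q* = 169/6.
P* = 120 − (2)(169/6) = 191/3.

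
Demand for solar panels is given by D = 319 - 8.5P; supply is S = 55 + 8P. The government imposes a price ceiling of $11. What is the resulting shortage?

Shortage = 82.5

Equilibrium price would be P* = 16, so the ceiling at 11 binds.
At P = 11: D = 319 − 8.5(11) = 225.5, S = 55 + 8(11) = 143.
Shortage = 225.5 − 143 = 82.5.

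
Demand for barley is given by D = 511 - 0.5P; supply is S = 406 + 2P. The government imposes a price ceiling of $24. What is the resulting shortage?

Shortage = 45

Equilibrium price would be P* = 42, so the ceiling at 24 binds.
At P = 24: D = 511 − 0.5(24) = 499, S = 406 + 2(24) = 454.
Shortage = 499 − 454 = 45.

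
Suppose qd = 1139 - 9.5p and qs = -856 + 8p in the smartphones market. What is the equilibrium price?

Set qd = qs: 1139 - 9.5p = -856 + 8p.
1995 = 17.5p, so p* = 114.
q* = 1139 − 9.5(114) = 56.

p* = 114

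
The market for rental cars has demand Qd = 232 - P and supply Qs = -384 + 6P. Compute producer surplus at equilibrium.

Equilibrium: 232 - P = -384 + 6P gives P* = 88, Q* = 144.
Supply starts at P = 64 (where Qs = 0).
PS = ½(88 − 64)(144) = 1728.

Producer surplus = 1728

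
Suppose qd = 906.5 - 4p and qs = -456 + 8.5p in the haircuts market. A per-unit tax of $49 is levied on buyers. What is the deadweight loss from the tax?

Deadweight loss = 3265.36

Pre-tax equilibrium: p* = 109, q* = 470.5.
Tax on buyers shifts demand to qd = 906.5 − 4(p + 49) = 710.5 - 4p.
710.5 - 4p = -456 + 8.5p gives seller price ps = 93.32; buyers pay pb = 93.32 + 49 = 142.32.
New quantity: q = 906.5 − 4(142.32) = 337.22.
DWL = ½ × 49 × (470.5 − 337.22) = 3265.36.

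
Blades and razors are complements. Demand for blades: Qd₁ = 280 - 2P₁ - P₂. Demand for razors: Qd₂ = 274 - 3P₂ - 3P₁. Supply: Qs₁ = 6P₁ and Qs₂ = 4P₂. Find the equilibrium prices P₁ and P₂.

P₁ = 1686/53, P₂ = 1352/53

Market 1: 280 - 2P₁ - P₂ = 6P₁ → 8P₁ + P₂ = 280.
Market 2: 7P₂ + 3P₁ = 274.
Eliminating P₂: 7×(1) − 1×(2) gives 53P₁ = 1686, so P₁ = 1686/53.
Back-substitute into (2): P₂ = (274 − 3×1686/53) / 7 = 1352/53.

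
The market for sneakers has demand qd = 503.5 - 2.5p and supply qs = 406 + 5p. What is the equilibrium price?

Set qd = qs: 503.5 - 2.5p = 406 + 5p.
97.5 = 7.5p, so p* = 13.
q* = 503.5 − 2.5(13) = 471.

p* = 13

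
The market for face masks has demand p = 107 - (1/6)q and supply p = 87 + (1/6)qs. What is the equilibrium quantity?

Set the two price expressions equal: 107 - (1/6)q = 87 + (1/6)q.
20 = (1/3)q, so q* = 60.
p* = 107 − (1/6)(60) = 97.

q* = 60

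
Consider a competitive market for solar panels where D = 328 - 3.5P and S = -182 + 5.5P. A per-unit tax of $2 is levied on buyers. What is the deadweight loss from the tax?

Pre-tax equilibrium: P* = 170/3, Q* = 389/3.
Tax on buyers shifts demand to D = 328 − 3.5(P + 2) = 321 - 3.5P.
321 - 3.5P = -182 + 5.5P gives seller price Ps = 503/9; buyers pay Pb = 503/9 + 2 = 521/9.
New quantity: Q = 328 − 3.5(521/9) = 2257/18.
DWL = ½ × 2 × (389/3 − 2257/18) = 77/18.

Deadweight loss = 77/18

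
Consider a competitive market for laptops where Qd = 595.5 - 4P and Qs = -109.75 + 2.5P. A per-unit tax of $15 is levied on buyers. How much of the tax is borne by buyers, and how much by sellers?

Pre-tax equilibrium: P* = 108.5, Q* = 161.5.
Tax on buyers shifts demand to Qd = 595.5 − 4(P + 15) = 535.5 - 4P.
535.5 - 4P = -109.75 + 2.5P gives seller price Ps = 2581/26; buyers pay Pb = 2581/26 + 15 = 2971/26.
New quantity: Q = 595.5 − 4(2971/26) = 3599/26.
Buyer burden = 2971/26 − 108.5 = 75/13; seller burden = 108.5 − 2581/26 = 120/13.

Buyers bear 75/13, sellers bear 120/13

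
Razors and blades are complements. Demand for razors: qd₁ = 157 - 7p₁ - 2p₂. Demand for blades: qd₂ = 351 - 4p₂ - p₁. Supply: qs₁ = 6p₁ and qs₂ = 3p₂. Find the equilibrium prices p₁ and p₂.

p₁ = 397/89, p₂ = 4406/89

Market 1: 157 - 7p₁ - 2p₂ = 6p₁ → 13p₁ + 2p₂ = 157.
Market 2: 7p₂ + p₁ = 351.
Eliminating p₂: 7×(1) − 2×(2) gives 89p₁ = 397, so p₁ = 397/89.
Back-substitute into (2): p₂ = (351 − 1×397/89) / 7 = 4406/89.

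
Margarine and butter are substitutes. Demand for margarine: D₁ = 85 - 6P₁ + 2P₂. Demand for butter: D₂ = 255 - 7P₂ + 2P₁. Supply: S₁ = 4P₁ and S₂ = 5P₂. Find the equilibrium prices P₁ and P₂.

Market 1: 85 - 6P₁ + 2P₂ = 4P₁ → 10P₁ - 2P₂ = 85.
Market 2: 12P₂ - 2P₁ = 255.
Eliminating P₂: 12×(1) + 2×(2) gives 116P₁ = 1530, so P₁ = 765/58.
Back-substitute into (2): P₂ = (255 + 2×765/58) / 12 = 680/29.

P₁ = 765/58, P₂ = 680/29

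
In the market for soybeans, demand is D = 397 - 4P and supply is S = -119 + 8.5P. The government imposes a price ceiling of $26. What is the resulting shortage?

Shortage = 191

Equilibrium price would be P* = 41.28, so the ceiling at 26 binds.
At P = 26: D = 397 − 4(26) = 293, S = -119 + 8.5(26) = 102.
Shortage = 293 − 102 = 191.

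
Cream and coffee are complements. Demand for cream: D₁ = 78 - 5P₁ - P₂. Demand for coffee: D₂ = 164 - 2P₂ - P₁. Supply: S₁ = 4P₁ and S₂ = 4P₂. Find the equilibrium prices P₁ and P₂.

P₁ = 304/53, P₂ = 1398/53

Market 1: 78 - 5P₁ - P₂ = 4P₁ → 9P₁ + P₂ = 78.
Market 2: 6P₂ + P₁ = 164.
Eliminating P₂: 6×(1) − 1×(2) gives 53P₁ = 304, so P₁ = 304/53.
Back-substitute into (2): P₂ = (164 − 1×304/53) / 6 = 1398/53.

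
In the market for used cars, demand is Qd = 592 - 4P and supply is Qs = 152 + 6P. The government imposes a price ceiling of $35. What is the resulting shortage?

Shortage = 90

Equilibrium price would be P* = 44, so the ceiling at 35 binds.
At P = 35: Qd = 592 − 4(35) = 452, Qs = 152 + 6(35) = 362.
Shortage = 452 − 362 = 90.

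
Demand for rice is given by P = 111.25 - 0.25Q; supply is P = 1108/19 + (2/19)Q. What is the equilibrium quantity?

Set the two price expressions equal: 111.25 - 0.25Q = 1108/19 + (2/19)Q.
4023/76 = (27/76)Q, so Q* = 149.
P* = 111.25 − (0.25)(149) = 74.

Q* = 149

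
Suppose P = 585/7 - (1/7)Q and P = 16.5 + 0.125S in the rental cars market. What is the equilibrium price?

P* = 47.8

Set the two price expressions equal: 585/7 - (1/7)Q = 16.5 + 0.125Q.
939/14 = (15/56)Q, so Q* = 250.4.
P* = 585/7 − (1/7)(250.4) = 47.8.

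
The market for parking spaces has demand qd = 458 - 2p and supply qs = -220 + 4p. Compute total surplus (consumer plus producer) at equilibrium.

Total surplus = 20184

Equilibrium: 458 - 2p = -220 + 4p gives p* = 113, q* = 232.
Demand choke price: p = 229; supply starts at p = 55.
CS = ½(229 − 113)(232) = 13456; PS = ½(113 − 55)(232) = 6728.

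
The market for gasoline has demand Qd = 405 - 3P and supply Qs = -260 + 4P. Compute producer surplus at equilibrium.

Equilibrium: 405 - 3P = -260 + 4P gives P* = 95, Q* = 120.
Supply starts at P = 65 (where Qs = 0).
PS = ½(95 − 65)(120) = 1800.

Producer surplus = 1800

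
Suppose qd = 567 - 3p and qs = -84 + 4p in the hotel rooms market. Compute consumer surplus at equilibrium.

Consumer surplus = 13824

Equilibrium: 567 - 3p = -84 + 4p gives p* = 93, q* = 288.
Demand choke price (qd = 0): p = 189.
CS = ½(189 − 93)(288) = 13824.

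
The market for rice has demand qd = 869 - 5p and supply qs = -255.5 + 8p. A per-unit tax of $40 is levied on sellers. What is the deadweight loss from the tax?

Deadweight loss = 32000/13

Pre-tax equilibrium: p* = 86.5, q* = 436.5.
Tax on sellers shifts supply to qs = -255.5 + 8(p − 40) = -575.5 + 8p.
869 - 5p = -575.5 + 8p gives buyer price pb = 2889/26; sellers receive ps = 2889/26 − 40 = 1849/26.
New quantity: q = 869 − 5(2889/26) = 8149/26.
DWL = ½ × 40 × (436.5 − 8149/26) = 32000/13.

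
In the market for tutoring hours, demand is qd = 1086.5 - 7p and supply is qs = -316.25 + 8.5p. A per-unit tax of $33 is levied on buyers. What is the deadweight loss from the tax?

Deadweight loss = 129591/62

Pre-tax equilibrium: p* = 90.5, q* = 453.
Tax on buyers shifts demand to qd = 1086.5 − 7(p + 33) = 855.5 - 7p.
855.5 - 7p = -316.25 + 8.5p gives seller price ps = 4687/62; buyers pay pb = 4687/62 + 33 = 6733/62.
New quantity: q = 1086.5 − 7(6733/62) = 10116/31.
DWL = ½ × 33 × (453 − 10116/31) = 129591/62.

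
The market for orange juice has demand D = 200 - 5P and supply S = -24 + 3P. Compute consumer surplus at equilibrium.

Equilibrium: 200 - 5P = -24 + 3P gives P* = 28, Q* = 60.
Demand choke price (D = 0): P = 40.
CS = ½(40 − 28)(60) = 360.

Consumer surplus = 360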